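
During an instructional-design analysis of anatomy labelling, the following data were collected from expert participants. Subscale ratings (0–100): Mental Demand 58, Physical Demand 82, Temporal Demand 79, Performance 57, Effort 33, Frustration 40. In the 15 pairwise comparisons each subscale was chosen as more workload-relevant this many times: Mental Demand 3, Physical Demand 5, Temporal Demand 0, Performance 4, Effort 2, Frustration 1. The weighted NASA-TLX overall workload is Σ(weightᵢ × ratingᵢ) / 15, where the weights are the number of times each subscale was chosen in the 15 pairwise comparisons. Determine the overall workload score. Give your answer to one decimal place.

The tallies are the weights (they sum to 15).
Weighted sum = 3·58 + 5·82 + 0·79 + 4·57 + 2·33 + 1·40
            = 174 + 410 + 0 + 228 + 66 + 40 = 918.
Overall workload = 918 / 15 = 61.2000 ≈ 61.2.

61.2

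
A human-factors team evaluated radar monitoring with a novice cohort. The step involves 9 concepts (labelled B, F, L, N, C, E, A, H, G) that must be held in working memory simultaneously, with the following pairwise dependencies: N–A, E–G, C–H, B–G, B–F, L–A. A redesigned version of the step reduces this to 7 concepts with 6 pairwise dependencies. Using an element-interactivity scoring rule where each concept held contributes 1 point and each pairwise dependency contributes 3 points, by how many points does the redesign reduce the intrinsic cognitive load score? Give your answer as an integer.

Original: 9 × 1 + 6 × 3 = 9 + 18 = 27.
Redesigned: 7 × 1 + 6 × 3 = 7 + 18 = 25.
Reduction = 27 − 25 = 2.

2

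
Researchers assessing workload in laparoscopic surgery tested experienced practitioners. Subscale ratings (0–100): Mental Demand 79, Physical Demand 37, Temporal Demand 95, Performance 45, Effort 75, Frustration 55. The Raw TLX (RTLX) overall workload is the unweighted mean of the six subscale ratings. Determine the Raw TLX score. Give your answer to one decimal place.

64.3

Sum of ratings = 79 + 37 + 95 + 45 + 75 + 55 = 386.
RTLX = 386 / 6 = 64.3333 ≈ 64.3.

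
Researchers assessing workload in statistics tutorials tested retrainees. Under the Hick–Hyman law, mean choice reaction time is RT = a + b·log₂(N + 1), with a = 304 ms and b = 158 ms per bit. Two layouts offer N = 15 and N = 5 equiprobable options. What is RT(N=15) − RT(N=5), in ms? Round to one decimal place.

223.6

RT(15) = 304 + 158·log₂(16) = 304 + 158·4.0000 = 936.0000 ms.
RT(5) = 304 + 158·log₂(6) = 304 + 158·2.5850 = 712.4300 ms.
Difference = 936.0000 − 712.4300 = 223.5700 ≈ 223.6 ms.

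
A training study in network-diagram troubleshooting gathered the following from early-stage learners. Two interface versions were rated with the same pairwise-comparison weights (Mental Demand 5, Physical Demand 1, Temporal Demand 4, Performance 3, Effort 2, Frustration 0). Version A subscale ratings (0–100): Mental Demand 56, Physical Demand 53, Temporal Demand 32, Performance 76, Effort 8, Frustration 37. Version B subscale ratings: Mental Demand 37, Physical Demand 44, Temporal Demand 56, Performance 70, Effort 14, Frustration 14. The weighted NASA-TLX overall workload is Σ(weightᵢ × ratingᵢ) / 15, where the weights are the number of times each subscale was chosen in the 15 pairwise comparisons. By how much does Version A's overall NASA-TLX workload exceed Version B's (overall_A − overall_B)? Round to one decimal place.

0.9

Version A weighted sum = 5·56 + 1·53 + 4·32 + 3·76 + 2·8 + 0·37 = 280 + 53 + 128 + 228 + 16 + 0 = 705; overall_A = 705/15 = 47.0000.
Version B weighted sum = 5·37 + 1·44 + 4·56 + 3·70 + 2·14 + 0·14 = 185 + 44 + 224 + 210 + 28 + 0 = 691; overall_B = 691/15 = 46.0667.
Difference = 47.0000 − 46.0667 = 0.9333 ≈ 0.9.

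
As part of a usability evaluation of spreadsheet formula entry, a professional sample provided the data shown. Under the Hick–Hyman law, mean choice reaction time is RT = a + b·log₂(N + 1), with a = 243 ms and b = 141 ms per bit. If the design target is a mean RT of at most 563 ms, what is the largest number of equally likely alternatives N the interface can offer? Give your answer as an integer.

Set 243 + 141·log₂(N + 1) ≤ 563.
log₂(N + 1) ≤ (563 − 243) / 141 = 2.2695.
N + 1 ≤ 2^2.2695 = 4.8216.
N ≤ 3.8216, so the largest integer N is 3.

3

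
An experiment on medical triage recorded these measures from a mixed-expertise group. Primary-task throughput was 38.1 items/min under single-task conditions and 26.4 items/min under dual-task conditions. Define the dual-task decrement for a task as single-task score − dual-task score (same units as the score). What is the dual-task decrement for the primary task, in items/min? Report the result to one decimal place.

Decrement = 38.1 − 26.4 = 11.7000 items/min ≈ 11.7 items/min.

11.7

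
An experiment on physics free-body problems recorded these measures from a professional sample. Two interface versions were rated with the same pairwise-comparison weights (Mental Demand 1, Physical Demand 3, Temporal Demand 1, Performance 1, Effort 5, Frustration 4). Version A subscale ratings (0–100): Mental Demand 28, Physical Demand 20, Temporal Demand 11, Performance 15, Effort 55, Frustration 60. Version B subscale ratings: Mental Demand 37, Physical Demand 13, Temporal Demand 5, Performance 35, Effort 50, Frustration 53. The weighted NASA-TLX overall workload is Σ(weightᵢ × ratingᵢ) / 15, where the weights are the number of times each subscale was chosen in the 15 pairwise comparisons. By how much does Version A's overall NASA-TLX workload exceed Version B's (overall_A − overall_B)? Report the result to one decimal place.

Version A weighted sum = 1·28 + 3·20 + 1·11 + 1·15 + 5·55 + 4·60 = 28 + 60 + 11 + 15 + 275 + 240 = 629; overall_A = 629/15 = 41.9333.
Version B weighted sum = 1·37 + 3·13 + 1·5 + 1·35 + 5·50 + 4·53 = 37 + 39 + 5 + 35 + 250 + 212 = 578; overall_B = 578/15 = 38.5333.
Difference = 41.9333 − 38.5333 = 3.4000 ≈ 3.4.

3.4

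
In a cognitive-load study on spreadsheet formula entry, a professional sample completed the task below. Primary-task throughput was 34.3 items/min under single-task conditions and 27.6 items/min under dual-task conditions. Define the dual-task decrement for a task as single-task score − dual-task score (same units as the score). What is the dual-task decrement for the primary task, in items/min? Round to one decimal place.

6.7

Decrement = 34.3 − 27.6 = 6.7000 items/min ≈ 6.7 items/min.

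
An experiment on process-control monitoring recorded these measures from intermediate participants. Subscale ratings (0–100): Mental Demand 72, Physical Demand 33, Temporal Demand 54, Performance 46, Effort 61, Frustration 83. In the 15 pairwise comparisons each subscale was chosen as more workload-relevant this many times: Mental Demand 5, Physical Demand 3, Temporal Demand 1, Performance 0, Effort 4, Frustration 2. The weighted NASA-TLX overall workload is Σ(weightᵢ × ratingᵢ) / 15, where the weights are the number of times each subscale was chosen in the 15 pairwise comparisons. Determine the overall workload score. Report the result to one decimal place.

61.5

The tallies are the weights (they sum to 15).
Weighted sum = 5·72 + 3·33 + 1·54 + 0·46 + 4·61 + 2·83
            = 360 + 99 + 54 + 0 + 244 + 166 = 923.
Overall workload = 923 / 15 = 61.5333 ≈ 61.5.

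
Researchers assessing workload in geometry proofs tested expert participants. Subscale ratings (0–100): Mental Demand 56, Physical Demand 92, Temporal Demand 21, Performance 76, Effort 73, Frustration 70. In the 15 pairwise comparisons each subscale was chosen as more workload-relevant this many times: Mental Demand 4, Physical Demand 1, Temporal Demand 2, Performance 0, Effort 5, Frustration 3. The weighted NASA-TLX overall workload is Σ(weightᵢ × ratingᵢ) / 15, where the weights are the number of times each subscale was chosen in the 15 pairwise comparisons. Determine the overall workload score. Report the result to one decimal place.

62.2

The tallies are the weights (they sum to 15).
Weighted sum = 4·56 + 1·92 + 2·21 + 0·76 + 5·73 + 3·70
            = 224 + 92 + 42 + 0 + 365 + 210 = 933.
Overall workload = 933 / 15 = 62.2000 ≈ 62.2.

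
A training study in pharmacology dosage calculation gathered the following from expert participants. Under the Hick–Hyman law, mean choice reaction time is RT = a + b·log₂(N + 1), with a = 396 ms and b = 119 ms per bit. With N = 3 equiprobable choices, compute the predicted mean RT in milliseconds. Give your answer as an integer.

log₂(3 + 1) = log₂(4) = 2.0000.
RT = 396 + 119 × 2.0000 = 396 + 238.0000 = 634.0000 ms.
≈ 634 ms.

634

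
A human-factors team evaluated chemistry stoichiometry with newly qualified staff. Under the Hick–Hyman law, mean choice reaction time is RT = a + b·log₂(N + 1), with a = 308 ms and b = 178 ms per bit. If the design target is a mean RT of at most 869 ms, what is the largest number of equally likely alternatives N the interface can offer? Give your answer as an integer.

Set 308 + 178·log₂(N + 1) ≤ 869.
log₂(N + 1) ≤ (869 − 308) / 178 = 3.1517.
N + 1 ≤ 2^3.1517 = 8.8870.
N ≤ 7.8870, so the largest integer N is 7.

7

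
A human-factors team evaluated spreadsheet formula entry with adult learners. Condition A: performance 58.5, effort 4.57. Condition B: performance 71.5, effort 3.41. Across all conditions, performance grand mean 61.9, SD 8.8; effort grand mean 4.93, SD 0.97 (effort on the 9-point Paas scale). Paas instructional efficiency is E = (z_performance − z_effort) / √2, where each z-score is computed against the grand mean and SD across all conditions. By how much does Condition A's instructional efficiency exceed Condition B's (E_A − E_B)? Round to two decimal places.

Condition A: z_P = (58.5 − 61.9)/8.8 = -0.3864; z_E = (4.57 − 4.93)/0.97 = -0.3711; E_A = (-0.3864 − (-0.3711))/√2 = -0.0108.
Condition B: z_P = (71.5 − 61.9)/8.8 = 1.0909; z_E = (3.41 − 4.93)/0.97 = -1.5670; E_B = (1.0909 − (-1.5670))/√2 = 1.8794.
E_A − E_B = -0.0108 − 1.8794 = -1.8902 ≈ -1.89.

-1.89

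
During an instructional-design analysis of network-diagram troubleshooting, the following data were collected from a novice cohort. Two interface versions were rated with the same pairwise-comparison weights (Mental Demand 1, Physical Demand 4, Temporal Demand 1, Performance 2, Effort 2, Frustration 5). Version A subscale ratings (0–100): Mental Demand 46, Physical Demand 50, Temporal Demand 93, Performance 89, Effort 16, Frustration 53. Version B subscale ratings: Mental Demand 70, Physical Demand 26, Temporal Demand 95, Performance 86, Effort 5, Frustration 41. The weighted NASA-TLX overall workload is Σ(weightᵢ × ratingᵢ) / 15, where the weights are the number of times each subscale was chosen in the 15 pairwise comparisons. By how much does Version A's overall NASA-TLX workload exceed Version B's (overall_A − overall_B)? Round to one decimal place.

10.5

Version A weighted sum = 1·46 + 4·50 + 1·93 + 2·89 + 2·16 + 5·53 = 46 + 200 + 93 + 178 + 32 + 265 = 814; overall_A = 814/15 = 54.2667.
Version B weighted sum = 1·70 + 4·26 + 1·95 + 2·86 + 2·5 + 5·41 = 70 + 104 + 95 + 172 + 10 + 205 = 656; overall_B = 656/15 = 43.7333.
Difference = 54.2667 − 43.7333 = 10.5334 ≈ 10.5.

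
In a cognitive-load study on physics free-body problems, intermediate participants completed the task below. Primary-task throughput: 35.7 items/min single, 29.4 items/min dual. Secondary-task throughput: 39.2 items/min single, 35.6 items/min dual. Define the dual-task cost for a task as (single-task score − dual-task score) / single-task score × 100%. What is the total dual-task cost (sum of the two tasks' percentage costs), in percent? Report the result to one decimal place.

Primary cost = (35.7 − 29.4) / 35.7 × 100% = 17.6471%.
Secondary cost = (39.2 − 35.6) / 39.2 × 100% = 9.1837%.
Total = 17.6471% + 9.1837% = 26.8308% ≈ 26.8%.

26.8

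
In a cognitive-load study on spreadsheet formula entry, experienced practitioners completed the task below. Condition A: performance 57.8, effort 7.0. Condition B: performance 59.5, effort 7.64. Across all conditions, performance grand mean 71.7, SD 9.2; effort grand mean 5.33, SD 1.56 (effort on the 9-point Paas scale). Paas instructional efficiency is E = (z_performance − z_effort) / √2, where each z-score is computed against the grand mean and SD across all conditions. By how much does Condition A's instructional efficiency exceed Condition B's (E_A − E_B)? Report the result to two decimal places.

0.16

Condition A: z_P = (57.8 − 71.7)/9.2 = -1.5109; z_E = (7.0 − 5.33)/1.56 = 1.0705; E_A = (-1.5109 − 1.0705)/√2 = -1.8253.
Condition B: z_P = (59.5 − 71.7)/9.2 = -1.3261; z_E = (7.64 − 5.33)/1.56 = 1.4808; E_B = (-1.3261 − 1.4808)/√2 = -1.9848.
E_A − E_B = -1.8253 − (-1.9848) = 0.1595 ≈ 0.16.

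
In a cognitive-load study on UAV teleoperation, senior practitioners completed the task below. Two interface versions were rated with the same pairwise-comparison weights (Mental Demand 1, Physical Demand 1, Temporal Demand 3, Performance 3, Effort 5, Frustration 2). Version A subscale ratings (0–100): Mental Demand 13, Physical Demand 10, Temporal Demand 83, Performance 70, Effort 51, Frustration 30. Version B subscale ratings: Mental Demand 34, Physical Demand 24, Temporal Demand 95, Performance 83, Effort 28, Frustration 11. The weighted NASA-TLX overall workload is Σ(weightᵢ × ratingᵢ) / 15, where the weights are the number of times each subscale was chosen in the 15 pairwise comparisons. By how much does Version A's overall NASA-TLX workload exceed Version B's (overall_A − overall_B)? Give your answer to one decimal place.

2.9

Version A weighted sum = 1·13 + 1·10 + 3·83 + 3·70 + 5·51 + 2·30 = 13 + 10 + 249 + 210 + 255 + 60 = 797; overall_A = 797/15 = 53.1333.
Version B weighted sum = 1·34 + 1·24 + 3·95 + 3·83 + 5·28 + 2·11 = 34 + 24 + 285 + 249 + 140 + 22 = 754; overall_B = 754/15 = 50.2667.
Difference = 53.1333 − 50.2667 = 2.8666 ≈ 2.9.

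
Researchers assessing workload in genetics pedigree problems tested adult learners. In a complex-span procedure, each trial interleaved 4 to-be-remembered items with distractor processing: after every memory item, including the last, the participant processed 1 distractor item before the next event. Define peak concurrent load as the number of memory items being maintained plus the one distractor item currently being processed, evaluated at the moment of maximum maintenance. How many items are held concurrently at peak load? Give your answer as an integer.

Maintenance is greatest during the distractor(s) after memory item 4: all 4 memory items are being held.
One distractor item is concurrently being processed.
Peak concurrent load = 4 + 1 = 5 items.

5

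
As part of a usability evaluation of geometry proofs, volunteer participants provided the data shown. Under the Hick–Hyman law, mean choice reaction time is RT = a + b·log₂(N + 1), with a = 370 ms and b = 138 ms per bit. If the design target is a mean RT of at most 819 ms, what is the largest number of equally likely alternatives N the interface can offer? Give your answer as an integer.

Set 370 + 138·log₂(N + 1) ≤ 819.
log₂(N + 1) ≤ (819 − 370) / 138 = 3.2536.
N + 1 ≤ 2^3.2536 = 9.5374.
N ≤ 8.5374, so the largest integer N is 8.

8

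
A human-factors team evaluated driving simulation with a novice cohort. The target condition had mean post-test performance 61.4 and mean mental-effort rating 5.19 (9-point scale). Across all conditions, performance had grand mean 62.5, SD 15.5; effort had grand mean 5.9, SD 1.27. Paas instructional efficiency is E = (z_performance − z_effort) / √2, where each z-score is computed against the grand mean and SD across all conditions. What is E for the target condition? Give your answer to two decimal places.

z_performance = (61.4 − 62.5) / 15.5 = -1.1000 / 15.5 = -0.0710.
z_effort = (5.19 − 5.9) / 1.27 = -0.7100 / 1.27 = -0.5591.
z_P − z_E = -0.0710 − (-0.5591) = 0.4881.
E = 0.4881 / √2 = 0.4881 / 1.41421 = 0.3451 ≈ 0.35.

0.35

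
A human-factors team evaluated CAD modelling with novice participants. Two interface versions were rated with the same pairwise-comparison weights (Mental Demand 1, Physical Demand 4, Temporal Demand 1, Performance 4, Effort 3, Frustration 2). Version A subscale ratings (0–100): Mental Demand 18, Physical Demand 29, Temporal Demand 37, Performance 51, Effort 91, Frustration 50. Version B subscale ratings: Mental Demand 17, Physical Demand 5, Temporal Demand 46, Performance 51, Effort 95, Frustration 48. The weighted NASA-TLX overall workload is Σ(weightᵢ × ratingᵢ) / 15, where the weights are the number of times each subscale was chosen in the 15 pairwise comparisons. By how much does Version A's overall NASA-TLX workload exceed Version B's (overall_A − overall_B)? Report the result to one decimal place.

5.3

Version A weighted sum = 1·18 + 4·29 + 1·37 + 4·51 + 3·91 + 2·50 = 18 + 116 + 37 + 204 + 273 + 100 = 748; overall_A = 748/15 = 49.8667.
Version B weighted sum = 1·17 + 4·5 + 1·46 + 4·51 + 3·95 + 2·48 = 17 + 20 + 46 + 204 + 285 + 96 = 668; overall_B = 668/15 = 44.5333.
Difference = 49.8667 − 44.5333 = 5.3334 ≈ 5.3.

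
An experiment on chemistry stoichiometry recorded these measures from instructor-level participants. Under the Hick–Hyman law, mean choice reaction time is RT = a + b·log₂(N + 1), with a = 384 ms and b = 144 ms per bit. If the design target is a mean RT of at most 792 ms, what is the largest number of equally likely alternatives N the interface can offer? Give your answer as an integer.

6

Set 384 + 144·log₂(N + 1) ≤ 792.
log₂(N + 1) ≤ (792 − 384) / 144 = 2.8333.
N + 1 ≤ 2^2.8333 = 7.1270.
N ≤ 6.1270, so the largest integer N is 6.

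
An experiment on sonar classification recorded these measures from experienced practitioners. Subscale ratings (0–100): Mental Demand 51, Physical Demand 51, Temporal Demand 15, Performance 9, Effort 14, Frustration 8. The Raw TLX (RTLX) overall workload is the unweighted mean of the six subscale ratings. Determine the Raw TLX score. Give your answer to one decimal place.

24.7

Sum of ratings = 51 + 51 + 15 + 9 + 14 + 8 = 148.
RTLX = 148 / 6 = 24.6667 ≈ 24.7.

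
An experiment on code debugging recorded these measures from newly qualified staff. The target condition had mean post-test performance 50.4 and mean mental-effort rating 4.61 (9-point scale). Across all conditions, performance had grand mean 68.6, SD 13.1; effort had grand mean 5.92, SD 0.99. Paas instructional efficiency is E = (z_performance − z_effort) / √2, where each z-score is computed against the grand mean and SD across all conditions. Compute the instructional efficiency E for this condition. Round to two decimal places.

-0.05

z_performance = (50.4 − 68.6) / 13.1 = -18.2000 / 13.1 = -1.3893.
z_effort = (4.61 − 5.92) / 0.99 = -1.3100 / 0.99 = -1.3232.
z_P − z_E = -1.3893 − (-1.3232) = -0.0661.
E = -0.0661 / √2 = -0.0661 / 1.41421 = -0.0467 ≈ -0.05.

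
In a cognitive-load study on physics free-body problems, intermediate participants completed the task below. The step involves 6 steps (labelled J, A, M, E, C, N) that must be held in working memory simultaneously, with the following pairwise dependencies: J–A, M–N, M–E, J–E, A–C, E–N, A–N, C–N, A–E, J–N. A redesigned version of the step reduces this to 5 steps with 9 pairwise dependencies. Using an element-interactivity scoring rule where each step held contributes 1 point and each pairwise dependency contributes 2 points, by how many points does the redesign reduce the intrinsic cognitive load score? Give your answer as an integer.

3

Original: 6 × 1 + 10 × 2 = 6 + 20 = 26.
Redesigned: 5 × 1 + 9 × 2 = 5 + 18 = 23.
Reduction = 26 − 23 = 3.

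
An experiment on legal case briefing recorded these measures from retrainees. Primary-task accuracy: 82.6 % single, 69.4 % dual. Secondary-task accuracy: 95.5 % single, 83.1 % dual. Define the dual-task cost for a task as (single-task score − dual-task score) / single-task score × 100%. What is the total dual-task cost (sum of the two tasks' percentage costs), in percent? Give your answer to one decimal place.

29.0

Primary cost = (82.6 − 69.4) / 82.6 × 100% = 15.9806%.
Secondary cost = (95.5 − 83.1) / 95.5 × 100% = 12.9843%.
Total = 15.9806% + 12.9843% = 28.9649% ≈ 29.0%.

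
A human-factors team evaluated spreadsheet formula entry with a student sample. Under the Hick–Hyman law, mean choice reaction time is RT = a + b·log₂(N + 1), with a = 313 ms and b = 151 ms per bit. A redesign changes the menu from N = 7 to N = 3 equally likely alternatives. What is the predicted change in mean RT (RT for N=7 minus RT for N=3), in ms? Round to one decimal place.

151.0

RT(7) = 313 + 151·log₂(8) = 313 + 151·3.0000 = 766.0000 ms.
RT(3) = 313 + 151·log₂(4) = 313 + 151·2.0000 = 615.0000 ms.
Difference = 766.0000 − 615.0000 = 151.0000 ≈ 151.0 ms.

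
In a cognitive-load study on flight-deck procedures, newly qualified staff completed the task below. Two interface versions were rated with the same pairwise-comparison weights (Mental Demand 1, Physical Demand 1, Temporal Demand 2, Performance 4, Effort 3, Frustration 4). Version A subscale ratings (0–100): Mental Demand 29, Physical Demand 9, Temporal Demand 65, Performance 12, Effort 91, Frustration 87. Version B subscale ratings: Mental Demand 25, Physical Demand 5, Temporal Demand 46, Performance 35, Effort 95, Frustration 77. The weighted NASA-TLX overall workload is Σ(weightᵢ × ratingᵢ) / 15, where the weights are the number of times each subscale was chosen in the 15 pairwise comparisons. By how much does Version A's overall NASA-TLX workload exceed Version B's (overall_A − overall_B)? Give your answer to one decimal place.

-1.2

Version A weighted sum = 1·29 + 1·9 + 2·65 + 4·12 + 3·91 + 4·87 = 29 + 9 + 130 + 48 + 273 + 348 = 837; overall_A = 837/15 = 55.8000.
Version B weighted sum = 1·25 + 1·5 + 2·46 + 4·35 + 3·95 + 4·77 = 25 + 5 + 92 + 140 + 285 + 308 = 855; overall_B = 855/15 = 57.0000.
Difference = 55.8000 − 57.0000 = -1.2000 ≈ -1.2.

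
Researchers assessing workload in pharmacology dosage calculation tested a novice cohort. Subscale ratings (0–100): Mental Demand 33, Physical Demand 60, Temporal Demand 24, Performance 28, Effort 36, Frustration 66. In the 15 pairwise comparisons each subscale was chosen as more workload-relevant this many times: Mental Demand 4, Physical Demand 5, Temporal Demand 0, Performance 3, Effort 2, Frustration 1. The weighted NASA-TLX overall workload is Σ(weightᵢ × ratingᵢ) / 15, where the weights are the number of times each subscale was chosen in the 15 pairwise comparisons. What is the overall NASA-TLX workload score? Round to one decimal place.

The tallies are the weights (they sum to 15).
Weighted sum = 4·33 + 5·60 + 0·24 + 3·28 + 2·36 + 1·66
            = 132 + 300 + 0 + 84 + 72 + 66 = 654.
Overall workload = 654 / 15 = 43.6000 ≈ 43.6.

43.6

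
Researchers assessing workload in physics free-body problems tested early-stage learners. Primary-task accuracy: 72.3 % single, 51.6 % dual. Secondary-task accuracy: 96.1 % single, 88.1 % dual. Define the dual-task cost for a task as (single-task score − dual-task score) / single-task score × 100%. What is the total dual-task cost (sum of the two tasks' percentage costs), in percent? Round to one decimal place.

Primary cost = (72.3 − 51.6) / 72.3 × 100% = 28.6307%.
Secondary cost = (96.1 − 88.1) / 96.1 × 100% = 8.3247%.
Total = 28.6307% + 8.3247% = 36.9554% ≈ 37.0%.

37.0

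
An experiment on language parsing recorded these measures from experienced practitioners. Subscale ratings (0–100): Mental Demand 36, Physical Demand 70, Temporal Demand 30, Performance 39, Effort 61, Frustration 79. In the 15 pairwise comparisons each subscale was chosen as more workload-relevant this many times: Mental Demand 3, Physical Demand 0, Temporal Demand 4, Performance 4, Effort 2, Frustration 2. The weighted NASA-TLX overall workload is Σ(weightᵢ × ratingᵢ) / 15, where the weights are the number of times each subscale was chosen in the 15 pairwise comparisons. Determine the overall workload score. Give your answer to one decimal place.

44.3

The tallies are the weights (they sum to 15).
Weighted sum = 3·36 + 0·70 + 4·30 + 4·39 + 2·61 + 2·79
            = 108 + 0 + 120 + 156 + 122 + 158 = 664.
Overall workload = 664 / 15 = 44.2667 ≈ 44.3.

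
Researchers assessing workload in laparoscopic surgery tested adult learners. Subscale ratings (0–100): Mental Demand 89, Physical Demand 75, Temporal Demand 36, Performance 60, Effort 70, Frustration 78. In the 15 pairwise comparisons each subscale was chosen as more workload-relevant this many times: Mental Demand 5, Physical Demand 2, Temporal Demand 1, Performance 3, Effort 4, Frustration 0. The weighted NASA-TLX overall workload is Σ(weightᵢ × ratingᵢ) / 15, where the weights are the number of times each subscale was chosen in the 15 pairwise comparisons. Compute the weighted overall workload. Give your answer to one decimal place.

72.7

The tallies are the weights (they sum to 15).
Weighted sum = 5·89 + 2·75 + 1·36 + 3·60 + 4·70 + 0·78
            = 445 + 150 + 36 + 180 + 280 + 0 = 1091.
Overall workload = 1091 / 15 = 72.7333 ≈ 72.7.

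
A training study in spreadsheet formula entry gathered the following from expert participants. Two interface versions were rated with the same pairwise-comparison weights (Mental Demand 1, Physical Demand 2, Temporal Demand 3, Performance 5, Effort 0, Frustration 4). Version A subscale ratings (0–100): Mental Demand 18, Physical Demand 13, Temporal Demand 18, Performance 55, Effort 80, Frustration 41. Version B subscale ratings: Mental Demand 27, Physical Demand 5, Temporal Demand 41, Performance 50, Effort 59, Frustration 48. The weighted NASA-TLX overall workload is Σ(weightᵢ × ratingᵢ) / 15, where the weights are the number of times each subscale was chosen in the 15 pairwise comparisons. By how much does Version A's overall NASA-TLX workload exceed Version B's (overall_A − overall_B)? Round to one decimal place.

-4.3

Version A weighted sum = 1·18 + 2·13 + 3·18 + 5·55 + 0·80 + 4·41 = 18 + 26 + 54 + 275 + 0 + 164 = 537; overall_A = 537/15 = 35.8000.
Version B weighted sum = 1·27 + 2·5 + 3·41 + 5·50 + 0·59 + 4·48 = 27 + 10 + 123 + 250 + 0 + 192 = 602; overall_B = 602/15 = 40.1333.
Difference = 35.8000 − 40.1333 = -4.3333 ≈ -4.3.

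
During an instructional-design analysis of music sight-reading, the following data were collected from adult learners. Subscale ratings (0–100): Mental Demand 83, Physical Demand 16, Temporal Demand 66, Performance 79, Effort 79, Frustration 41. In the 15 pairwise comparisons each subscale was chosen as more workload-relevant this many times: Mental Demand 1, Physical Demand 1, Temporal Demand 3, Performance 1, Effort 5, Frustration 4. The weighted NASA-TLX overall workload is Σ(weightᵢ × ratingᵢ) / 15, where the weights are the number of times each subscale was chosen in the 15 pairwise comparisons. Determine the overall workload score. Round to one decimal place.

The tallies are the weights (they sum to 15).
Weighted sum = 1·83 + 1·16 + 3·66 + 1·79 + 5·79 + 4·41
            = 83 + 16 + 198 + 79 + 395 + 164 = 935.
Overall workload = 935 / 15 = 62.3333 ≈ 62.3.

62.3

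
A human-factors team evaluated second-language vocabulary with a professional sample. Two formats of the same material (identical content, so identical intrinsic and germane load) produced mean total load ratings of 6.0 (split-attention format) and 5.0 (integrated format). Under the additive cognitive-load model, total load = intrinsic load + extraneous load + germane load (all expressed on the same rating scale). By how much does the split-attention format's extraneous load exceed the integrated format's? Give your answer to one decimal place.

Intrinsic and germane load are equal across formats, so the difference in total load equals the difference in extraneous load.
Extraneous-load difference = 6.0 − 5.0 = 1.0.

1.0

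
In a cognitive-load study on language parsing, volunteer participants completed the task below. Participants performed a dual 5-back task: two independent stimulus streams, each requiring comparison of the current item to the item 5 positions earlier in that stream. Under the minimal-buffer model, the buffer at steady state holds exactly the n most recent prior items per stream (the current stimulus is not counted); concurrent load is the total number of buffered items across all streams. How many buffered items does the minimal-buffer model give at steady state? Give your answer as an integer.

10

Each stream's buffer holds its 5 most recent prior items.
Two independent streams: 2 × 5 = 10 buffered items at steady state.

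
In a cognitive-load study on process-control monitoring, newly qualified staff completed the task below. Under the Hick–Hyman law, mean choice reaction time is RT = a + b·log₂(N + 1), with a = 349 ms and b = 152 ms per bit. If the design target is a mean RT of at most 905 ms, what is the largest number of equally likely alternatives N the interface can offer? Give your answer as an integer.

11

Set 349 + 152·log₂(N + 1) ≤ 905.
log₂(N + 1) ≤ (905 − 349) / 152 = 3.6579.
N + 1 ≤ 2^3.6579 = 12.6223.
N ≤ 11.6223, so the largest integer N is 11.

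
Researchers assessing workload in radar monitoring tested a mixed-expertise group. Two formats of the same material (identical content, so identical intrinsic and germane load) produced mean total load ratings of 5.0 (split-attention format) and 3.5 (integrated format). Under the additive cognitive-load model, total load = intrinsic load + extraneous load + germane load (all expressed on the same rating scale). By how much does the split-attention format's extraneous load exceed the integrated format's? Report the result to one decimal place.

Intrinsic and germane load are equal across formats, so the difference in total load equals the difference in extraneous load.
Extraneous-load difference = 5.0 − 3.5 = 1.5.

1.5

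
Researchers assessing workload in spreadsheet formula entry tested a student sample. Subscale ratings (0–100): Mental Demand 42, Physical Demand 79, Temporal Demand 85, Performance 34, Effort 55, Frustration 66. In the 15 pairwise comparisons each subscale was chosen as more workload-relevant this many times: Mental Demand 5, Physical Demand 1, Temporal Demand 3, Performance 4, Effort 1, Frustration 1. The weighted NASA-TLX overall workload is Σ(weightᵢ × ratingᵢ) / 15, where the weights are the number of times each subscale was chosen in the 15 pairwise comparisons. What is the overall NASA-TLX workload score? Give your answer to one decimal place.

The tallies are the weights (they sum to 15).
Weighted sum = 5·42 + 1·79 + 3·85 + 4·34 + 1·55 + 1·66
            = 210 + 79 + 255 + 136 + 55 + 66 = 801.
Overall workload = 801 / 15 = 53.4000 ≈ 53.4.

53.4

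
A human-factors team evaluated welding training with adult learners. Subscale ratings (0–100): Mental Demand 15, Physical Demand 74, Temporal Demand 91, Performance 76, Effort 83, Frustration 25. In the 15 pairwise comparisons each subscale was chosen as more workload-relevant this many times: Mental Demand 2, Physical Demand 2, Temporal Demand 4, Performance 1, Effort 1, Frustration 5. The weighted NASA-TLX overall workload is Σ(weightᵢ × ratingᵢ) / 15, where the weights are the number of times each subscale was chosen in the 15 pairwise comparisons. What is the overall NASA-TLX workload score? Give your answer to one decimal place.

The tallies are the weights (they sum to 15).
Weighted sum = 2·15 + 2·74 + 4·91 + 1·76 + 1·83 + 5·25
            = 30 + 148 + 364 + 76 + 83 + 125 = 826.
Overall workload = 826 / 15 = 55.0667 ≈ 55.1.

55.1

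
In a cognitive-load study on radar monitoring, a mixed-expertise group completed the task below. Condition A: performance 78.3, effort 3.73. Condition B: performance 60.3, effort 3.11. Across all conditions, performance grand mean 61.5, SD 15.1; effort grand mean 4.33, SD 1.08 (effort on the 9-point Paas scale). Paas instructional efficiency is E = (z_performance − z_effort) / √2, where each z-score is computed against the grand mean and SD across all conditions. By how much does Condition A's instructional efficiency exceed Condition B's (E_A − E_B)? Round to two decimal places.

0.44

Condition A: z_P = (78.3 − 61.5)/15.1 = 1.1126; z_E = (3.73 − 4.33)/1.08 = -0.5556; E_A = (1.1126 − (-0.5556))/√2 = 1.1796.
Condition B: z_P = (60.3 − 61.5)/15.1 = -0.0795; z_E = (3.11 − 4.33)/1.08 = -1.1296; E_B = (-0.0795 − (-1.1296))/√2 = 0.7425.
E_A − E_B = 1.1796 − 0.7425 = 0.4371 ≈ 0.44.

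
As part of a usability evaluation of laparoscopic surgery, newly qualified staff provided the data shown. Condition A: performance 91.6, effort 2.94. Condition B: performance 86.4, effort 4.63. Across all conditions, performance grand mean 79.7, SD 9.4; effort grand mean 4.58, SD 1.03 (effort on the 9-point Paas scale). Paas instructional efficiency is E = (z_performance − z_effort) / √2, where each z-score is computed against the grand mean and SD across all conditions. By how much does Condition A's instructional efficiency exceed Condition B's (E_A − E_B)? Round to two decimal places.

Condition A: z_P = (91.6 − 79.7)/9.4 = 1.2660; z_E = (2.94 − 4.58)/1.03 = -1.5922; E_A = (1.2660 − (-1.5922))/√2 = 2.0211.
Condition B: z_P = (86.4 − 79.7)/9.4 = 0.7128; z_E = (4.63 − 4.58)/1.03 = 0.0485; E_B = (0.7128 − 0.0485)/√2 = 0.4697.
E_A − E_B = 2.0211 − 0.4697 = 1.5514 ≈ 1.55.

1.55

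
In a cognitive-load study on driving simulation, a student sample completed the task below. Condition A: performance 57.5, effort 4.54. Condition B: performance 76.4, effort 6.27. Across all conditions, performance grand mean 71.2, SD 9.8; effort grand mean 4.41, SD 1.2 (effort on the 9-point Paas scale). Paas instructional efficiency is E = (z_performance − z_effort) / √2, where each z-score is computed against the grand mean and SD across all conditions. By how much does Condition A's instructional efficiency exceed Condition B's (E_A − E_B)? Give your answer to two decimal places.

Condition A: z_P = (57.5 − 71.2)/9.8 = -1.3980; z_E = (4.54 − 4.41)/1.2 = 0.1083; E_A = (-1.3980 − 0.1083)/√2 = -1.0651.
Condition B: z_P = (76.4 − 71.2)/9.8 = 0.5306; z_E = (6.27 − 4.41)/1.2 = 1.5500; E_B = (0.5306 − 1.5500)/√2 = -0.7208.
E_A − E_B = -1.0651 − (-0.7208) = -0.3443 ≈ -0.34.

-0.34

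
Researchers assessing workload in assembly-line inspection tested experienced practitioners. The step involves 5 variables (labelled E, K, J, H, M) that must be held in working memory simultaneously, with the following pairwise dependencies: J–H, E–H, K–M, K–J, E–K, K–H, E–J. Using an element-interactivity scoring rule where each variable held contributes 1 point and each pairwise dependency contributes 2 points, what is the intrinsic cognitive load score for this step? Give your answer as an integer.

19

Count of variables held simultaneously: 5.
Count of pairwise dependencies listed: 7.
Element contribution: 5 × 1 = 5.
Interaction contribution: 7 × 2 = 14.
Intrinsic load = 5 + 14 = 19.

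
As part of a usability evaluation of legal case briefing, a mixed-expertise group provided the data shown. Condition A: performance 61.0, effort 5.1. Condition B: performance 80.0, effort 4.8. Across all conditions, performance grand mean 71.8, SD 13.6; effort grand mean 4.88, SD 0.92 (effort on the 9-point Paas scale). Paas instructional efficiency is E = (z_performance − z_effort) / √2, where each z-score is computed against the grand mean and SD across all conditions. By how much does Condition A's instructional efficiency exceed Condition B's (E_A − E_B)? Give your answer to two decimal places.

-1.22

Condition A: z_P = (61.0 − 71.8)/13.6 = -0.7941; z_E = (5.1 − 4.88)/0.92 = 0.2391; E_A = (-0.7941 − 0.2391)/√2 = -0.7306.
Condition B: z_P = (80.0 − 71.8)/13.6 = 0.6029; z_E = (4.8 − 4.88)/0.92 = -0.0870; E_B = (0.6029 − (-0.0870))/√2 = 0.4878.
E_A − E_B = -0.7306 − 0.4878 = -1.2184 ≈ -1.22.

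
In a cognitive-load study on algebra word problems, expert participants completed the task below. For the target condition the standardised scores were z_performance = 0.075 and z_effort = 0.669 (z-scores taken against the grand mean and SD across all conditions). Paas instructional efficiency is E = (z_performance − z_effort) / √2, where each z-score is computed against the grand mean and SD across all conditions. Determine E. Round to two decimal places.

-0.42

z_P − z_E = 0.075 − 0.669 = -0.5940.
E = -0.5940 / √2 = -0.5940 / 1.41421 = -0.4200 ≈ -0.42.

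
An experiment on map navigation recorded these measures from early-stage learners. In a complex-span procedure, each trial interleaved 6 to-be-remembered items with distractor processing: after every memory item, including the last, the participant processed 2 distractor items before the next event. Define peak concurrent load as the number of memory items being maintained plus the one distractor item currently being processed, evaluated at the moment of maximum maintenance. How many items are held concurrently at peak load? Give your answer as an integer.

7

Maintenance is greatest during the distractor(s) after memory item 6: all 6 memory items are being held.
One distractor item is concurrently being processed.
Peak concurrent load = 6 + 1 = 7 items.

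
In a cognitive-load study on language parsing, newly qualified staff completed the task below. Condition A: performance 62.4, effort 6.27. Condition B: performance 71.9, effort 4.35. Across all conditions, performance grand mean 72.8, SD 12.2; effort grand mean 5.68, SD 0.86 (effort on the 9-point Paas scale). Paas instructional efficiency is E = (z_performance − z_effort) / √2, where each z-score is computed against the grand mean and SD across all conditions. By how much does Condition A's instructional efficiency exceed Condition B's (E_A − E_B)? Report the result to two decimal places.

Condition A: z_P = (62.4 − 72.8)/12.2 = -0.8525; z_E = (6.27 − 5.68)/0.86 = 0.6860; E_A = (-0.8525 − 0.6860)/√2 = -1.0879.
Condition B: z_P = (71.9 − 72.8)/12.2 = -0.0738; z_E = (4.35 − 5.68)/0.86 = -1.5465; E_B = (-0.0738 − (-1.5465))/√2 = 1.0414.
E_A − E_B = -1.0879 − 1.0414 = -2.1293 ≈ -2.13.

-2.13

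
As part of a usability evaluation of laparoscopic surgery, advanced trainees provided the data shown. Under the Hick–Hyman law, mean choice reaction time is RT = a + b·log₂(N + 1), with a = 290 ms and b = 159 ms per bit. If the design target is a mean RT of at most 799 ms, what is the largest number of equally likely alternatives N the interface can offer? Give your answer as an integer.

8

Set 290 + 159·log₂(N + 1) ≤ 799.
log₂(N + 1) ≤ (799 − 290) / 159 = 3.2013.
N + 1 ≤ 2^3.2013 = 9.1979.
N ≤ 8.1979, so the largest integer N is 8.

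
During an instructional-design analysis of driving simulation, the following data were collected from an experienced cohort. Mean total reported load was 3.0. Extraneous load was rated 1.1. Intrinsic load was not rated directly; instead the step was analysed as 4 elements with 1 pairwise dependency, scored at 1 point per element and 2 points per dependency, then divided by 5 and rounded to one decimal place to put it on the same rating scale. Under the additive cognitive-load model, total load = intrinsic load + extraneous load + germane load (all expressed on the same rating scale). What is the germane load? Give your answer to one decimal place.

Intrinsic (element-interactivity): (4 × 1 + 1 × 2) / 5 = 6 / 5 = 1.2000 → 1.2.
germane load = total − intrinsic − extraneous
             = 3.0 − 1.2 − 1.1 = 0.7.

0.7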